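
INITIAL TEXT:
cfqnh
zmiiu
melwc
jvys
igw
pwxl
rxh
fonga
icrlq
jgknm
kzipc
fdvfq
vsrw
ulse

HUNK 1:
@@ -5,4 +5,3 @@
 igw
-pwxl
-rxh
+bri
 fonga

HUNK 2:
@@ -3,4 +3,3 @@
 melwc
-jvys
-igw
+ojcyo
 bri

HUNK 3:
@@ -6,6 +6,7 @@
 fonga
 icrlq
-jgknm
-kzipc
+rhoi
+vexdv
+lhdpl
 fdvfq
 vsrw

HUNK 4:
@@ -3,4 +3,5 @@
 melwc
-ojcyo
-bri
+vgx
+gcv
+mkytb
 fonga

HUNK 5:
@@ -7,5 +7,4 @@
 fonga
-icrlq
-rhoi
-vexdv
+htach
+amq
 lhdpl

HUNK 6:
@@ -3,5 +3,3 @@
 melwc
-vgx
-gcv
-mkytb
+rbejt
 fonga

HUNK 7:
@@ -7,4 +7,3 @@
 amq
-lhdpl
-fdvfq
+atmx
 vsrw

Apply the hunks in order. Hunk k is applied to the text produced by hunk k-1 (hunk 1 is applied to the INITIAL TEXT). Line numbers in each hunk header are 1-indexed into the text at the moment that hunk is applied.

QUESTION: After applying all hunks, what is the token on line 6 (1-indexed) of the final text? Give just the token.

Hunk 1: at line 5 remove [pwxl,rxh] add [bri] -> 13 lines: cfqnh zmiiu melwc jvys igw bri fonga icrlq jgknm kzipc fdvfq vsrw ulse
Hunk 2: at line 3 remove [jvys,igw] add [ojcyo] -> 12 lines: cfqnh zmiiu melwc ojcyo bri fonga icrlq jgknm kzipc fdvfq vsrw ulse
Hunk 3: at line 6 remove [jgknm,kzipc] add [rhoi,vexdv,lhdpl] -> 13 lines: cfqnh zmiiu melwc ojcyo bri fonga icrlq rhoi vexdv lhdpl fdvfq vsrw ulse
Hunk 4: at line 3 remove [ojcyo,bri] add [vgx,gcv,mkytb] -> 14 lines: cfqnh zmiiu melwc vgx gcv mkytb fonga icrlq rhoi vexdv lhdpl fdvfq vsrw ulse
Hunk 5: at line 7 remove [icrlq,rhoi,vexdv] add [htach,amq] -> 13 lines: cfqnh zmiiu melwc vgx gcv mkytb fonga htach amq lhdpl fdvfq vsrw ulse
Hunk 6: at line 3 remove [vgx,gcv,mkytb] add [rbejt] -> 11 lines: cfqnh zmiiu melwc rbejt fonga htach amq lhdpl fdvfq vsrw ulse
Hunk 7: at line 7 remove [lhdpl,fdvfq] add [atmx] -> 10 lines: cfqnh zmiiu melwc rbejt fonga htach amq atmx vsrw ulse
Final line 6: htach

Answer: htach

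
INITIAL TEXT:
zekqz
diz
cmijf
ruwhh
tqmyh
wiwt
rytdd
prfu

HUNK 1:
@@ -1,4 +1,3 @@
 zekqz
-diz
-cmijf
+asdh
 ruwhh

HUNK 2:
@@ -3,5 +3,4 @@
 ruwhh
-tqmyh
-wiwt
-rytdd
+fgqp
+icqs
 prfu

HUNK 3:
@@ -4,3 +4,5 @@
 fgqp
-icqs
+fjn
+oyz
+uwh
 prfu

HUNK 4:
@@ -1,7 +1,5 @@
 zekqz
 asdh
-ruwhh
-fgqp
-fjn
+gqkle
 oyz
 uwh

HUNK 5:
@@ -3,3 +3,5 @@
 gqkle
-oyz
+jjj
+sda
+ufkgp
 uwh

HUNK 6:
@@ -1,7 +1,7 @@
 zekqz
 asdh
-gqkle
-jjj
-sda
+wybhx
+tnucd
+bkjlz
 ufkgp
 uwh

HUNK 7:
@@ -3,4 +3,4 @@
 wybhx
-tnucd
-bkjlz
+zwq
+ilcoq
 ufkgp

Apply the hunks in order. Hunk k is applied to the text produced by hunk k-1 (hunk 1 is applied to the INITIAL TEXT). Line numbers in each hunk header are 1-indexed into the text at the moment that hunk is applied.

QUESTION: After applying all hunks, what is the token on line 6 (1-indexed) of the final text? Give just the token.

Hunk 1: at line 1 remove [diz,cmijf] add [asdh] -> 7 lines: zekqz asdh ruwhh tqmyh wiwt rytdd prfu
Hunk 2: at line 3 remove [tqmyh,wiwt,rytdd] add [fgqp,icqs] -> 6 lines: zekqz asdh ruwhh fgqp icqs prfu
Hunk 3: at line 4 remove [icqs] add [fjn,oyz,uwh] -> 8 lines: zekqz asdh ruwhh fgqp fjn oyz uwh prfu
Hunk 4: at line 1 remove [ruwhh,fgqp,fjn] add [gqkle] -> 6 lines: zekqz asdh gqkle oyz uwh prfu
Hunk 5: at line 3 remove [oyz] add [jjj,sda,ufkgp] -> 8 lines: zekqz asdh gqkle jjj sda ufkgp uwh prfu
Hunk 6: at line 1 remove [gqkle,jjj,sda] add [wybhx,tnucd,bkjlz] -> 8 lines: zekqz asdh wybhx tnucd bkjlz ufkgp uwh prfu
Hunk 7: at line 3 remove [tnucd,bkjlz] add [zwq,ilcoq] -> 8 lines: zekqz asdh wybhx zwq ilcoq ufkgp uwh prfu
Final line 6: ufkgp

Answer: ufkgp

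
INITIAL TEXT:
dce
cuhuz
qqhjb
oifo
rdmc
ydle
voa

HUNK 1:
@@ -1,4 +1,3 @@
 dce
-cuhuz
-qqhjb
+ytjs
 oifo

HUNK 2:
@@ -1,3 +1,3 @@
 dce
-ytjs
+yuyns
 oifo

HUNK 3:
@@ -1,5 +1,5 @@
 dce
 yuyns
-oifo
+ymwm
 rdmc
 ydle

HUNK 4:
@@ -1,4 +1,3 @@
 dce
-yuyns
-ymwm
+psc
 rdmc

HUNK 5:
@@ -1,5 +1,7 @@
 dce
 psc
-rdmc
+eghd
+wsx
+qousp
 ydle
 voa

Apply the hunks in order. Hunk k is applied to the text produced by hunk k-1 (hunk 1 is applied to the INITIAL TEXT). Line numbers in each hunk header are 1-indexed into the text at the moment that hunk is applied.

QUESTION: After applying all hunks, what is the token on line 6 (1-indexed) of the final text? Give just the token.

Answer: ydle

Derivation:
Hunk 1: at line 1 remove [cuhuz,qqhjb] add [ytjs] -> 6 lines: dce ytjs oifo rdmc ydle voa
Hunk 2: at line 1 remove [ytjs] add [yuyns] -> 6 lines: dce yuyns oifo rdmc ydle voa
Hunk 3: at line 1 remove [oifo] add [ymwm] -> 6 lines: dce yuyns ymwm rdmc ydle voa
Hunk 4: at line 1 remove [yuyns,ymwm] add [psc] -> 5 lines: dce psc rdmc ydle voa
Hunk 5: at line 1 remove [rdmc] add [eghd,wsx,qousp] -> 7 lines: dce psc eghd wsx qousp ydle voa
Final line 6: ydle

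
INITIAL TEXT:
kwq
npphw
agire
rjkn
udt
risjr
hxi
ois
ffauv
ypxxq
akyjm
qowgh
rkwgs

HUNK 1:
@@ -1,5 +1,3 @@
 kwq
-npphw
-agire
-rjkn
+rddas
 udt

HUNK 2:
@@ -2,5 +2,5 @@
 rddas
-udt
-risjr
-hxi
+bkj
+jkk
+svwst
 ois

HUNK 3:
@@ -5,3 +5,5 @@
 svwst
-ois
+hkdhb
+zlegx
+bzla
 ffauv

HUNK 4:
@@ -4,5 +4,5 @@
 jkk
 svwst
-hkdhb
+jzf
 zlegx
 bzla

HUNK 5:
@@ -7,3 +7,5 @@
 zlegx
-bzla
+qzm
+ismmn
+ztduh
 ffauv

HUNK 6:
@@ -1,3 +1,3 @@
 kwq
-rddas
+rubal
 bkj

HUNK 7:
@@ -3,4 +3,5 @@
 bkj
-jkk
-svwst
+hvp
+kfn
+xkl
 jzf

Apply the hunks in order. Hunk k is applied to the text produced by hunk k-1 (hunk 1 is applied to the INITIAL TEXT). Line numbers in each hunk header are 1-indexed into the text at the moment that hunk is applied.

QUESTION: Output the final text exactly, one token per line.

Hunk 1: at line 1 remove [npphw,agire,rjkn] add [rddas] -> 11 lines: kwq rddas udt risjr hxi ois ffauv ypxxq akyjm qowgh rkwgs
Hunk 2: at line 2 remove [udt,risjr,hxi] add [bkj,jkk,svwst] -> 11 lines: kwq rddas bkj jkk svwst ois ffauv ypxxq akyjm qowgh rkwgs
Hunk 3: at line 5 remove [ois] add [hkdhb,zlegx,bzla] -> 13 lines: kwq rddas bkj jkk svwst hkdhb zlegx bzla ffauv ypxxq akyjm qowgh rkwgs
Hunk 4: at line 4 remove [hkdhb] add [jzf] -> 13 lines: kwq rddas bkj jkk svwst jzf zlegx bzla ffauv ypxxq akyjm qowgh rkwgs
Hunk 5: at line 7 remove [bzla] add [qzm,ismmn,ztduh] -> 15 lines: kwq rddas bkj jkk svwst jzf zlegx qzm ismmn ztduh ffauv ypxxq akyjm qowgh rkwgs
Hunk 6: at line 1 remove [rddas] add [rubal] -> 15 lines: kwq rubal bkj jkk svwst jzf zlegx qzm ismmn ztduh ffauv ypxxq akyjm qowgh rkwgs
Hunk 7: at line 3 remove [jkk,svwst] add [hvp,kfn,xkl] -> 16 lines: kwq rubal bkj hvp kfn xkl jzf zlegx qzm ismmn ztduh ffauv ypxxq akyjm qowgh rkwgs

Answer: kwq
rubal
bkj
hvp
kfn
xkl
jzf
zlegx
qzm
ismmn
ztduh
ffauv
ypxxq
akyjm
qowgh
rkwgs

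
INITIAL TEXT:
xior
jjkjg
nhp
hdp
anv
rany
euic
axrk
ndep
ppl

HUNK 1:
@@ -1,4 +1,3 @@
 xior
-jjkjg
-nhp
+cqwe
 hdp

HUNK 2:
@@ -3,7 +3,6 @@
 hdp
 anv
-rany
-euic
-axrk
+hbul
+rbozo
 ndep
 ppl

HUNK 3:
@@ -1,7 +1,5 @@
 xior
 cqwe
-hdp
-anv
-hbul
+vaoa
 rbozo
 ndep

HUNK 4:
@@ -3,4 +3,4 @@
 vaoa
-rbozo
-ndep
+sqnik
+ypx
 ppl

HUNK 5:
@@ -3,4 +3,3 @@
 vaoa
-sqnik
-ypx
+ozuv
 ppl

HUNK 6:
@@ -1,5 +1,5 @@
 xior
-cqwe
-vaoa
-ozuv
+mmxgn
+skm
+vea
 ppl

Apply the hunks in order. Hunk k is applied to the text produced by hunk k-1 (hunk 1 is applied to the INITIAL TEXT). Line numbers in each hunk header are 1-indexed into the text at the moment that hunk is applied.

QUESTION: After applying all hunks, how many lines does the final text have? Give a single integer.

Answer: 5

Derivation:
Hunk 1: at line 1 remove [jjkjg,nhp] add [cqwe] -> 9 lines: xior cqwe hdp anv rany euic axrk ndep ppl
Hunk 2: at line 3 remove [rany,euic,axrk] add [hbul,rbozo] -> 8 lines: xior cqwe hdp anv hbul rbozo ndep ppl
Hunk 3: at line 1 remove [hdp,anv,hbul] add [vaoa] -> 6 lines: xior cqwe vaoa rbozo ndep ppl
Hunk 4: at line 3 remove [rbozo,ndep] add [sqnik,ypx] -> 6 lines: xior cqwe vaoa sqnik ypx ppl
Hunk 5: at line 3 remove [sqnik,ypx] add [ozuv] -> 5 lines: xior cqwe vaoa ozuv ppl
Hunk 6: at line 1 remove [cqwe,vaoa,ozuv] add [mmxgn,skm,vea] -> 5 lines: xior mmxgn skm vea ppl
Final line count: 5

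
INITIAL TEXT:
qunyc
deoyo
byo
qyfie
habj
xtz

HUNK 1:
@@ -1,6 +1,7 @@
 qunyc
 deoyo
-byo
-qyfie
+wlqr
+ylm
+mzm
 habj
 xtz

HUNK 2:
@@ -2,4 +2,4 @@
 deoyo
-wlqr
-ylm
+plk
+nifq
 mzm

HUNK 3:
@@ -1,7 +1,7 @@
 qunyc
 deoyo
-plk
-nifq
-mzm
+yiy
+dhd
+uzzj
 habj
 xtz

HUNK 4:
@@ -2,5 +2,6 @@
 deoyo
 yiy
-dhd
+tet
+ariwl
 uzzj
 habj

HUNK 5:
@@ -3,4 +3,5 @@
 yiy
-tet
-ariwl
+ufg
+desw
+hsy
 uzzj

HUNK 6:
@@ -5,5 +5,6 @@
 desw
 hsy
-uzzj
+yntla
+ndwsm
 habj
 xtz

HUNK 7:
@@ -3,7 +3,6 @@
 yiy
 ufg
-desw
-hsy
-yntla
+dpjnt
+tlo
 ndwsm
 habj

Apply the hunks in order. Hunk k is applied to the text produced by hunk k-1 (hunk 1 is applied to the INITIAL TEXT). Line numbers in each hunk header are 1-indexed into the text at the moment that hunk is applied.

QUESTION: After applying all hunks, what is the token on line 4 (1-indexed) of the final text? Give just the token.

Answer: ufg

Derivation:
Hunk 1: at line 1 remove [byo,qyfie] add [wlqr,ylm,mzm] -> 7 lines: qunyc deoyo wlqr ylm mzm habj xtz
Hunk 2: at line 2 remove [wlqr,ylm] add [plk,nifq] -> 7 lines: qunyc deoyo plk nifq mzm habj xtz
Hunk 3: at line 1 remove [plk,nifq,mzm] add [yiy,dhd,uzzj] -> 7 lines: qunyc deoyo yiy dhd uzzj habj xtz
Hunk 4: at line 2 remove [dhd] add [tet,ariwl] -> 8 lines: qunyc deoyo yiy tet ariwl uzzj habj xtz
Hunk 5: at line 3 remove [tet,ariwl] add [ufg,desw,hsy] -> 9 lines: qunyc deoyo yiy ufg desw hsy uzzj habj xtz
Hunk 6: at line 5 remove [uzzj] add [yntla,ndwsm] -> 10 lines: qunyc deoyo yiy ufg desw hsy yntla ndwsm habj xtz
Hunk 7: at line 3 remove [desw,hsy,yntla] add [dpjnt,tlo] -> 9 lines: qunyc deoyo yiy ufg dpjnt tlo ndwsm habj xtz
Final line 4: ufg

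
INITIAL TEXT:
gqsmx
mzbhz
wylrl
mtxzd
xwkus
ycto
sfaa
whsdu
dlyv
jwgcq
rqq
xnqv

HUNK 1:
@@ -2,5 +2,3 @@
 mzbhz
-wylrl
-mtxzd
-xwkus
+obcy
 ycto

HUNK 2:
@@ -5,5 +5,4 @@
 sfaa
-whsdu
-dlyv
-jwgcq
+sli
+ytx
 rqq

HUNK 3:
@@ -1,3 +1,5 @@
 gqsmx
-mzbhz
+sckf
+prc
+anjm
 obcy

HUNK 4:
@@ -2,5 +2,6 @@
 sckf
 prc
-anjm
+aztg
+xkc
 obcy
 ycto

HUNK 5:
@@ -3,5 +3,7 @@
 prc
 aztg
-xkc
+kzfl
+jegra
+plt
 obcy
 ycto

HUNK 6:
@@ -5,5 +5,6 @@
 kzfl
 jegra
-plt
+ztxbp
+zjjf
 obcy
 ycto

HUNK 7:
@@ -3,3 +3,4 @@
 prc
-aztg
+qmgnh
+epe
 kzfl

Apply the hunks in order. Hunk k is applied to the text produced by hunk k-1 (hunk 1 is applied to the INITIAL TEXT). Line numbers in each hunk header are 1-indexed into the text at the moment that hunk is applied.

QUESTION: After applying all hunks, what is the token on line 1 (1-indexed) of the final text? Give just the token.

Hunk 1: at line 2 remove [wylrl,mtxzd,xwkus] add [obcy] -> 10 lines: gqsmx mzbhz obcy ycto sfaa whsdu dlyv jwgcq rqq xnqv
Hunk 2: at line 5 remove [whsdu,dlyv,jwgcq] add [sli,ytx] -> 9 lines: gqsmx mzbhz obcy ycto sfaa sli ytx rqq xnqv
Hunk 3: at line 1 remove [mzbhz] add [sckf,prc,anjm] -> 11 lines: gqsmx sckf prc anjm obcy ycto sfaa sli ytx rqq xnqv
Hunk 4: at line 2 remove [anjm] add [aztg,xkc] -> 12 lines: gqsmx sckf prc aztg xkc obcy ycto sfaa sli ytx rqq xnqv
Hunk 5: at line 3 remove [xkc] add [kzfl,jegra,plt] -> 14 lines: gqsmx sckf prc aztg kzfl jegra plt obcy ycto sfaa sli ytx rqq xnqv
Hunk 6: at line 5 remove [plt] add [ztxbp,zjjf] -> 15 lines: gqsmx sckf prc aztg kzfl jegra ztxbp zjjf obcy ycto sfaa sli ytx rqq xnqv
Hunk 7: at line 3 remove [aztg] add [qmgnh,epe] -> 16 lines: gqsmx sckf prc qmgnh epe kzfl jegra ztxbp zjjf obcy ycto sfaa sli ytx rqq xnqv
Final line 1: gqsmx

Answer: gqsmx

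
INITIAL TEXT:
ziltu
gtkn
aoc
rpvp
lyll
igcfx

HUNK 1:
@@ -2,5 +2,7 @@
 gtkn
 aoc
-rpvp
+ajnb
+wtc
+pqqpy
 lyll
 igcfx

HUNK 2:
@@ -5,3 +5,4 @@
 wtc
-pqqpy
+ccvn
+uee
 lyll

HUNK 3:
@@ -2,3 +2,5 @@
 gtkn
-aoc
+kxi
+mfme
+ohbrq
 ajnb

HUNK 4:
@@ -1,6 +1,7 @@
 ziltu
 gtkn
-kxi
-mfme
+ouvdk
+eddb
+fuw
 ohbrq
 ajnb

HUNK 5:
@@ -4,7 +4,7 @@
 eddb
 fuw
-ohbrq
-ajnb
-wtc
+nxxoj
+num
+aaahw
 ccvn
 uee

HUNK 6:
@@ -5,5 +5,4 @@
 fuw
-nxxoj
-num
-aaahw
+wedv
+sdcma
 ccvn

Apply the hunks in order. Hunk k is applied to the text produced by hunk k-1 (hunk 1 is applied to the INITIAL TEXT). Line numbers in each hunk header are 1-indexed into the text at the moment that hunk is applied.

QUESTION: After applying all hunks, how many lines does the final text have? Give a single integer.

Hunk 1: at line 2 remove [rpvp] add [ajnb,wtc,pqqpy] -> 8 lines: ziltu gtkn aoc ajnb wtc pqqpy lyll igcfx
Hunk 2: at line 5 remove [pqqpy] add [ccvn,uee] -> 9 lines: ziltu gtkn aoc ajnb wtc ccvn uee lyll igcfx
Hunk 3: at line 2 remove [aoc] add [kxi,mfme,ohbrq] -> 11 lines: ziltu gtkn kxi mfme ohbrq ajnb wtc ccvn uee lyll igcfx
Hunk 4: at line 1 remove [kxi,mfme] add [ouvdk,eddb,fuw] -> 12 lines: ziltu gtkn ouvdk eddb fuw ohbrq ajnb wtc ccvn uee lyll igcfx
Hunk 5: at line 4 remove [ohbrq,ajnb,wtc] add [nxxoj,num,aaahw] -> 12 lines: ziltu gtkn ouvdk eddb fuw nxxoj num aaahw ccvn uee lyll igcfx
Hunk 6: at line 5 remove [nxxoj,num,aaahw] add [wedv,sdcma] -> 11 lines: ziltu gtkn ouvdk eddb fuw wedv sdcma ccvn uee lyll igcfx
Final line count: 11

Answer: 11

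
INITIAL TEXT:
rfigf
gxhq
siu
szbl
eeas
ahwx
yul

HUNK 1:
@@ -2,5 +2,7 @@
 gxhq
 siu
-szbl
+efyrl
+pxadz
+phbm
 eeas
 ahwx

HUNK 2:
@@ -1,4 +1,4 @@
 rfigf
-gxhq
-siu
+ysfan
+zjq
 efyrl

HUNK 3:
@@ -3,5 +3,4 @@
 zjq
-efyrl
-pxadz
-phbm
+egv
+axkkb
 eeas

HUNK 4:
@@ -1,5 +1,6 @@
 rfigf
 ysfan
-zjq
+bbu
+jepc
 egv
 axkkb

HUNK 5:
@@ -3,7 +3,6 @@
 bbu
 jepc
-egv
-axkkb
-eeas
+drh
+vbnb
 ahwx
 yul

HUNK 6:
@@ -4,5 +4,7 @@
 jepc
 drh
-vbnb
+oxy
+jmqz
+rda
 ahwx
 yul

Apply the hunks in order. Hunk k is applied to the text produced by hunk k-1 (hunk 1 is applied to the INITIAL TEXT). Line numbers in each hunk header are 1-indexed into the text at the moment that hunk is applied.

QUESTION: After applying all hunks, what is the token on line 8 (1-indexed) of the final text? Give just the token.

Answer: rda

Derivation:
Hunk 1: at line 2 remove [szbl] add [efyrl,pxadz,phbm] -> 9 lines: rfigf gxhq siu efyrl pxadz phbm eeas ahwx yul
Hunk 2: at line 1 remove [gxhq,siu] add [ysfan,zjq] -> 9 lines: rfigf ysfan zjq efyrl pxadz phbm eeas ahwx yul
Hunk 3: at line 3 remove [efyrl,pxadz,phbm] add [egv,axkkb] -> 8 lines: rfigf ysfan zjq egv axkkb eeas ahwx yul
Hunk 4: at line 1 remove [zjq] add [bbu,jepc] -> 9 lines: rfigf ysfan bbu jepc egv axkkb eeas ahwx yul
Hunk 5: at line 3 remove [egv,axkkb,eeas] add [drh,vbnb] -> 8 lines: rfigf ysfan bbu jepc drh vbnb ahwx yul
Hunk 6: at line 4 remove [vbnb] add [oxy,jmqz,rda] -> 10 lines: rfigf ysfan bbu jepc drh oxy jmqz rda ahwx yul
Final line 8: rda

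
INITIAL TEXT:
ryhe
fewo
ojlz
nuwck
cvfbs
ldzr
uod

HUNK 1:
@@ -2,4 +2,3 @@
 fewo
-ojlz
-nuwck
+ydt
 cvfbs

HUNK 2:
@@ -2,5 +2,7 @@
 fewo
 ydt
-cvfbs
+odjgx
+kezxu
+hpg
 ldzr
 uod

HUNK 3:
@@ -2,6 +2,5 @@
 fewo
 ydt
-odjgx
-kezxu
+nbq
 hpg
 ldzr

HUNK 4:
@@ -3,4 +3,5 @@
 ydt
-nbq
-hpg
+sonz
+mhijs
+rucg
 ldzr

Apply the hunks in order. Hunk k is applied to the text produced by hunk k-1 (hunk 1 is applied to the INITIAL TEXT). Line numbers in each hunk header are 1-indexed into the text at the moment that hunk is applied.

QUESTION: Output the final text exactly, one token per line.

Answer: ryhe
fewo
ydt
sonz
mhijs
rucg
ldzr
uod

Derivation:
Hunk 1: at line 2 remove [ojlz,nuwck] add [ydt] -> 6 lines: ryhe fewo ydt cvfbs ldzr uod
Hunk 2: at line 2 remove [cvfbs] add [odjgx,kezxu,hpg] -> 8 lines: ryhe fewo ydt odjgx kezxu hpg ldzr uod
Hunk 3: at line 2 remove [odjgx,kezxu] add [nbq] -> 7 lines: ryhe fewo ydt nbq hpg ldzr uod
Hunk 4: at line 3 remove [nbq,hpg] add [sonz,mhijs,rucg] -> 8 lines: ryhe fewo ydt sonz mhijs rucg ldzr uod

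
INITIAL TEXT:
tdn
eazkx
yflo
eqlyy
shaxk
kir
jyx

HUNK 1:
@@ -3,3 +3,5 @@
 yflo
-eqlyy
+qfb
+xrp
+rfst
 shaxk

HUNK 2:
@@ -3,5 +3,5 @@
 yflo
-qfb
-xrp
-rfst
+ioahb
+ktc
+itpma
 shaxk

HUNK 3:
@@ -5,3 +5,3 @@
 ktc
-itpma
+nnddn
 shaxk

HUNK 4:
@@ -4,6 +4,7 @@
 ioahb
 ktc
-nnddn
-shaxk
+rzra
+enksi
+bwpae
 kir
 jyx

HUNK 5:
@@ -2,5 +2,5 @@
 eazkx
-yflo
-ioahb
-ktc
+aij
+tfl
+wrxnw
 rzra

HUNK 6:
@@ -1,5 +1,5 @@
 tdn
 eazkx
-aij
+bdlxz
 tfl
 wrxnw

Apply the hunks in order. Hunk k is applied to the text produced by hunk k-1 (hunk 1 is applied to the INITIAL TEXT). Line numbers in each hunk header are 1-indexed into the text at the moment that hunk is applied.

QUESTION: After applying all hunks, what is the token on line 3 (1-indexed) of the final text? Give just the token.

Answer: bdlxz

Derivation:
Hunk 1: at line 3 remove [eqlyy] add [qfb,xrp,rfst] -> 9 lines: tdn eazkx yflo qfb xrp rfst shaxk kir jyx
Hunk 2: at line 3 remove [qfb,xrp,rfst] add [ioahb,ktc,itpma] -> 9 lines: tdn eazkx yflo ioahb ktc itpma shaxk kir jyx
Hunk 3: at line 5 remove [itpma] add [nnddn] -> 9 lines: tdn eazkx yflo ioahb ktc nnddn shaxk kir jyx
Hunk 4: at line 4 remove [nnddn,shaxk] add [rzra,enksi,bwpae] -> 10 lines: tdn eazkx yflo ioahb ktc rzra enksi bwpae kir jyx
Hunk 5: at line 2 remove [yflo,ioahb,ktc] add [aij,tfl,wrxnw] -> 10 lines: tdn eazkx aij tfl wrxnw rzra enksi bwpae kir jyx
Hunk 6: at line 1 remove [aij] add [bdlxz] -> 10 lines: tdn eazkx bdlxz tfl wrxnw rzra enksi bwpae kir jyx
Final line 3: bdlxz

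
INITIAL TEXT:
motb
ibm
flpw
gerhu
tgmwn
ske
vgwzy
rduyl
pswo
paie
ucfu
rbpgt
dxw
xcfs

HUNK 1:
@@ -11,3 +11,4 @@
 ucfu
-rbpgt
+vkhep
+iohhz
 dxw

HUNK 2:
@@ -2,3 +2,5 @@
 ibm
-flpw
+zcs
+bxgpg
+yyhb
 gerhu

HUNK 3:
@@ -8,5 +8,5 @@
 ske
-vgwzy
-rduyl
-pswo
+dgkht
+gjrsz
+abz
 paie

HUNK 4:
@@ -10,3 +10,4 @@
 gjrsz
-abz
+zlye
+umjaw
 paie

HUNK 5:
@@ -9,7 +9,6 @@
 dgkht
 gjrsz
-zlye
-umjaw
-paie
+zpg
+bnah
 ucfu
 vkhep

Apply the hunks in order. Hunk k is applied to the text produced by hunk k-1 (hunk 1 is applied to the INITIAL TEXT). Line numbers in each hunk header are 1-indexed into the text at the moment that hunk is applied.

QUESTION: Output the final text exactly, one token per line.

Answer: motb
ibm
zcs
bxgpg
yyhb
gerhu
tgmwn
ske
dgkht
gjrsz
zpg
bnah
ucfu
vkhep
iohhz
dxw
xcfs

Derivation:
Hunk 1: at line 11 remove [rbpgt] add [vkhep,iohhz] -> 15 lines: motb ibm flpw gerhu tgmwn ske vgwzy rduyl pswo paie ucfu vkhep iohhz dxw xcfs
Hunk 2: at line 2 remove [flpw] add [zcs,bxgpg,yyhb] -> 17 lines: motb ibm zcs bxgpg yyhb gerhu tgmwn ske vgwzy rduyl pswo paie ucfu vkhep iohhz dxw xcfs
Hunk 3: at line 8 remove [vgwzy,rduyl,pswo] add [dgkht,gjrsz,abz] -> 17 lines: motb ibm zcs bxgpg yyhb gerhu tgmwn ske dgkht gjrsz abz paie ucfu vkhep iohhz dxw xcfs
Hunk 4: at line 10 remove [abz] add [zlye,umjaw] -> 18 lines: motb ibm zcs bxgpg yyhb gerhu tgmwn ske dgkht gjrsz zlye umjaw paie ucfu vkhep iohhz dxw xcfs
Hunk 5: at line 9 remove [zlye,umjaw,paie] add [zpg,bnah] -> 17 lines: motb ibm zcs bxgpg yyhb gerhu tgmwn ske dgkht gjrsz zpg bnah ucfu vkhep iohhz dxw xcfs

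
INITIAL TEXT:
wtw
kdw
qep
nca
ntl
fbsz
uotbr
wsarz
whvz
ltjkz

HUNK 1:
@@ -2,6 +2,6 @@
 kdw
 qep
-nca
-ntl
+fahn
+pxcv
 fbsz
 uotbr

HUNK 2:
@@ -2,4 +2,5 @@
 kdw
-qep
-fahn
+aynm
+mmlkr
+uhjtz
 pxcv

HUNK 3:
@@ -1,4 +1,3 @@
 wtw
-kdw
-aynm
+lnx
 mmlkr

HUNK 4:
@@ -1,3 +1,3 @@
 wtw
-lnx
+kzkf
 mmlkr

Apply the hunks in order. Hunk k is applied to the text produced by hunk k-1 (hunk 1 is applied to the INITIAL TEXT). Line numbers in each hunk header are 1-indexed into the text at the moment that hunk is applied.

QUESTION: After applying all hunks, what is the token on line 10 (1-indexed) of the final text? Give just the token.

Hunk 1: at line 2 remove [nca,ntl] add [fahn,pxcv] -> 10 lines: wtw kdw qep fahn pxcv fbsz uotbr wsarz whvz ltjkz
Hunk 2: at line 2 remove [qep,fahn] add [aynm,mmlkr,uhjtz] -> 11 lines: wtw kdw aynm mmlkr uhjtz pxcv fbsz uotbr wsarz whvz ltjkz
Hunk 3: at line 1 remove [kdw,aynm] add [lnx] -> 10 lines: wtw lnx mmlkr uhjtz pxcv fbsz uotbr wsarz whvz ltjkz
Hunk 4: at line 1 remove [lnx] add [kzkf] -> 10 lines: wtw kzkf mmlkr uhjtz pxcv fbsz uotbr wsarz whvz ltjkz
Final line 10: ltjkz

Answer: ltjkz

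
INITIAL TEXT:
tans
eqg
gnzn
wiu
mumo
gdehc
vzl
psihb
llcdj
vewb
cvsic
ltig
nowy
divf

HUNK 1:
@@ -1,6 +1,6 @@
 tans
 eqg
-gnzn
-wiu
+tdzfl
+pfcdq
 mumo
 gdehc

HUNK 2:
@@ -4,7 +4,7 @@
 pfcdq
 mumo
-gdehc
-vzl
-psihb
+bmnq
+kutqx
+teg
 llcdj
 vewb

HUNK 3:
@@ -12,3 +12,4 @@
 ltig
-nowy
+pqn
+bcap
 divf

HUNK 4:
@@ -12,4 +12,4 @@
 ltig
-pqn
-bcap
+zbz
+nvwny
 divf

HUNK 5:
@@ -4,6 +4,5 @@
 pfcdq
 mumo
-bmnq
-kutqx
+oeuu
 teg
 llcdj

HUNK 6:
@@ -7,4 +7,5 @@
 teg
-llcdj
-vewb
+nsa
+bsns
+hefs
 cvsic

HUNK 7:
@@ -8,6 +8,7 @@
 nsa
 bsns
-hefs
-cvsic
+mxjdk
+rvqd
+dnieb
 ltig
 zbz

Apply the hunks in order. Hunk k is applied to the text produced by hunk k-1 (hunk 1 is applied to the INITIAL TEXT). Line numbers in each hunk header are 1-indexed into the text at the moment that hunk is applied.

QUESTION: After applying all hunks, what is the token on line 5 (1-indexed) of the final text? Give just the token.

Answer: mumo

Derivation:
Hunk 1: at line 1 remove [gnzn,wiu] add [tdzfl,pfcdq] -> 14 lines: tans eqg tdzfl pfcdq mumo gdehc vzl psihb llcdj vewb cvsic ltig nowy divf
Hunk 2: at line 4 remove [gdehc,vzl,psihb] add [bmnq,kutqx,teg] -> 14 lines: tans eqg tdzfl pfcdq mumo bmnq kutqx teg llcdj vewb cvsic ltig nowy divf
Hunk 3: at line 12 remove [nowy] add [pqn,bcap] -> 15 lines: tans eqg tdzfl pfcdq mumo bmnq kutqx teg llcdj vewb cvsic ltig pqn bcap divf
Hunk 4: at line 12 remove [pqn,bcap] add [zbz,nvwny] -> 15 lines: tans eqg tdzfl pfcdq mumo bmnq kutqx teg llcdj vewb cvsic ltig zbz nvwny divf
Hunk 5: at line 4 remove [bmnq,kutqx] add [oeuu] -> 14 lines: tans eqg tdzfl pfcdq mumo oeuu teg llcdj vewb cvsic ltig zbz nvwny divf
Hunk 6: at line 7 remove [llcdj,vewb] add [nsa,bsns,hefs] -> 15 lines: tans eqg tdzfl pfcdq mumo oeuu teg nsa bsns hefs cvsic ltig zbz nvwny divf
Hunk 7: at line 8 remove [hefs,cvsic] add [mxjdk,rvqd,dnieb] -> 16 lines: tans eqg tdzfl pfcdq mumo oeuu teg nsa bsns mxjdk rvqd dnieb ltig zbz nvwny divf
Final line 5: mumo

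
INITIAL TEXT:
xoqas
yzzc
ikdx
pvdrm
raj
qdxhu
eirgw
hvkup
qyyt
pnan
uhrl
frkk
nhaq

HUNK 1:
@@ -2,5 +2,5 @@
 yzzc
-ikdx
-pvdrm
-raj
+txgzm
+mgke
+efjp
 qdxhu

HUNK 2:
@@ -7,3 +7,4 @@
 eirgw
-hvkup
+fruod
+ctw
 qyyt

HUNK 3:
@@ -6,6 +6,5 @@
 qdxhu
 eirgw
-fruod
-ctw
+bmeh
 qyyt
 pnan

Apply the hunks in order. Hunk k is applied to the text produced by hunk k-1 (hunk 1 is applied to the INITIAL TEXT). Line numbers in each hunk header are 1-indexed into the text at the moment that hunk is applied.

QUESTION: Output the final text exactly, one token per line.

Hunk 1: at line 2 remove [ikdx,pvdrm,raj] add [txgzm,mgke,efjp] -> 13 lines: xoqas yzzc txgzm mgke efjp qdxhu eirgw hvkup qyyt pnan uhrl frkk nhaq
Hunk 2: at line 7 remove [hvkup] add [fruod,ctw] -> 14 lines: xoqas yzzc txgzm mgke efjp qdxhu eirgw fruod ctw qyyt pnan uhrl frkk nhaq
Hunk 3: at line 6 remove [fruod,ctw] add [bmeh] -> 13 lines: xoqas yzzc txgzm mgke efjp qdxhu eirgw bmeh qyyt pnan uhrl frkk nhaq

Answer: xoqas
yzzc
txgzm
mgke
efjp
qdxhu
eirgw
bmeh
qyyt
pnan
uhrl
frkk
nhaq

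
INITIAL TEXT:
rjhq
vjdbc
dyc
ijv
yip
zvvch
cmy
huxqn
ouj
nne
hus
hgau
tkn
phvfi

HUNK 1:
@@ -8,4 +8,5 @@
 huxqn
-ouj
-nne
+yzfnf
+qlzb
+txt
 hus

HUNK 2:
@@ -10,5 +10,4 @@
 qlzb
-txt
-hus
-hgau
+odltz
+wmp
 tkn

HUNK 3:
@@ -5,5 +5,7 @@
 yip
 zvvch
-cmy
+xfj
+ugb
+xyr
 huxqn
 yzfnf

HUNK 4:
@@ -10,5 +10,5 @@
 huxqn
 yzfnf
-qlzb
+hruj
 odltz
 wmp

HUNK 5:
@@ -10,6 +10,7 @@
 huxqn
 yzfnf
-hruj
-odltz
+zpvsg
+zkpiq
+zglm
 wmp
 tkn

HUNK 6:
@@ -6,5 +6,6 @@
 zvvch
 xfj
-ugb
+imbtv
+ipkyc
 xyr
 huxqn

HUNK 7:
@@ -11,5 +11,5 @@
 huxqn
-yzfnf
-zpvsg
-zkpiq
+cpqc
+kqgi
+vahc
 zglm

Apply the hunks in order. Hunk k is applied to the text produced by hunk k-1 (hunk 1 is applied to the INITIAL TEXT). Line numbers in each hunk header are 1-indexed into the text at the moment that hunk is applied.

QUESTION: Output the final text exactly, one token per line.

Answer: rjhq
vjdbc
dyc
ijv
yip
zvvch
xfj
imbtv
ipkyc
xyr
huxqn
cpqc
kqgi
vahc
zglm
wmp
tkn
phvfi

Derivation:
Hunk 1: at line 8 remove [ouj,nne] add [yzfnf,qlzb,txt] -> 15 lines: rjhq vjdbc dyc ijv yip zvvch cmy huxqn yzfnf qlzb txt hus hgau tkn phvfi
Hunk 2: at line 10 remove [txt,hus,hgau] add [odltz,wmp] -> 14 lines: rjhq vjdbc dyc ijv yip zvvch cmy huxqn yzfnf qlzb odltz wmp tkn phvfi
Hunk 3: at line 5 remove [cmy] add [xfj,ugb,xyr] -> 16 lines: rjhq vjdbc dyc ijv yip zvvch xfj ugb xyr huxqn yzfnf qlzb odltz wmp tkn phvfi
Hunk 4: at line 10 remove [qlzb] add [hruj] -> 16 lines: rjhq vjdbc dyc ijv yip zvvch xfj ugb xyr huxqn yzfnf hruj odltz wmp tkn phvfi
Hunk 5: at line 10 remove [hruj,odltz] add [zpvsg,zkpiq,zglm] -> 17 lines: rjhq vjdbc dyc ijv yip zvvch xfj ugb xyr huxqn yzfnf zpvsg zkpiq zglm wmp tkn phvfi
Hunk 6: at line 6 remove [ugb] add [imbtv,ipkyc] -> 18 lines: rjhq vjdbc dyc ijv yip zvvch xfj imbtv ipkyc xyr huxqn yzfnf zpvsg zkpiq zglm wmp tkn phvfi
Hunk 7: at line 11 remove [yzfnf,zpvsg,zkpiq] add [cpqc,kqgi,vahc] -> 18 lines: rjhq vjdbc dyc ijv yip zvvch xfj imbtv ipkyc xyr huxqn cpqc kqgi vahc zglm wmp tkn phvfi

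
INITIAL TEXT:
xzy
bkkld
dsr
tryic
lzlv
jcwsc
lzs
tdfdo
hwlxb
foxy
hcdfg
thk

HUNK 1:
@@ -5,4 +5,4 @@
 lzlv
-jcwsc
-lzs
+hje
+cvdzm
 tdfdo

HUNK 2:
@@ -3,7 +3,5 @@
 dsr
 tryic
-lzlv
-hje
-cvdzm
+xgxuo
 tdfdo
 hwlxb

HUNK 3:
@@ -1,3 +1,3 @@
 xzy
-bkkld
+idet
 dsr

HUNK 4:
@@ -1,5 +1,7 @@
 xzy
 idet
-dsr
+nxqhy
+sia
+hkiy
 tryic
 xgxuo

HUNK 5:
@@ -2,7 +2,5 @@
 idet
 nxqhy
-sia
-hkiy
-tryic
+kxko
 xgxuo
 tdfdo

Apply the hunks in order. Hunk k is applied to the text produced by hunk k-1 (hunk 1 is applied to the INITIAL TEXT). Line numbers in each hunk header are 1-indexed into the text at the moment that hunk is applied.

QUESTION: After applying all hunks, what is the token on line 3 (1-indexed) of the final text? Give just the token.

Hunk 1: at line 5 remove [jcwsc,lzs] add [hje,cvdzm] -> 12 lines: xzy bkkld dsr tryic lzlv hje cvdzm tdfdo hwlxb foxy hcdfg thk
Hunk 2: at line 3 remove [lzlv,hje,cvdzm] add [xgxuo] -> 10 lines: xzy bkkld dsr tryic xgxuo tdfdo hwlxb foxy hcdfg thk
Hunk 3: at line 1 remove [bkkld] add [idet] -> 10 lines: xzy idet dsr tryic xgxuo tdfdo hwlxb foxy hcdfg thk
Hunk 4: at line 1 remove [dsr] add [nxqhy,sia,hkiy] -> 12 lines: xzy idet nxqhy sia hkiy tryic xgxuo tdfdo hwlxb foxy hcdfg thk
Hunk 5: at line 2 remove [sia,hkiy,tryic] add [kxko] -> 10 lines: xzy idet nxqhy kxko xgxuo tdfdo hwlxb foxy hcdfg thk
Final line 3: nxqhy

Answer: nxqhy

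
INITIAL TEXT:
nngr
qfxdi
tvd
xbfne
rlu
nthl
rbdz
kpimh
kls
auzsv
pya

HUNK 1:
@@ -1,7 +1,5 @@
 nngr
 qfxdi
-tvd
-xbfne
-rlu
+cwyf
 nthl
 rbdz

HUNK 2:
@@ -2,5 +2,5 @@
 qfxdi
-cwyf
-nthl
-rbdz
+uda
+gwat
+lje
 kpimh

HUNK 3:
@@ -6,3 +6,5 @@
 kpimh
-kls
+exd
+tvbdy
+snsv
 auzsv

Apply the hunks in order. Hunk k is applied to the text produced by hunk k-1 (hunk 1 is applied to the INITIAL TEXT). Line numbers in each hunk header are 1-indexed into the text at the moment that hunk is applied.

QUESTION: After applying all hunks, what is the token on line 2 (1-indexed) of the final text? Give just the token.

Answer: qfxdi

Derivation:
Hunk 1: at line 1 remove [tvd,xbfne,rlu] add [cwyf] -> 9 lines: nngr qfxdi cwyf nthl rbdz kpimh kls auzsv pya
Hunk 2: at line 2 remove [cwyf,nthl,rbdz] add [uda,gwat,lje] -> 9 lines: nngr qfxdi uda gwat lje kpimh kls auzsv pya
Hunk 3: at line 6 remove [kls] add [exd,tvbdy,snsv] -> 11 lines: nngr qfxdi uda gwat lje kpimh exd tvbdy snsv auzsv pya
Final line 2: qfxdi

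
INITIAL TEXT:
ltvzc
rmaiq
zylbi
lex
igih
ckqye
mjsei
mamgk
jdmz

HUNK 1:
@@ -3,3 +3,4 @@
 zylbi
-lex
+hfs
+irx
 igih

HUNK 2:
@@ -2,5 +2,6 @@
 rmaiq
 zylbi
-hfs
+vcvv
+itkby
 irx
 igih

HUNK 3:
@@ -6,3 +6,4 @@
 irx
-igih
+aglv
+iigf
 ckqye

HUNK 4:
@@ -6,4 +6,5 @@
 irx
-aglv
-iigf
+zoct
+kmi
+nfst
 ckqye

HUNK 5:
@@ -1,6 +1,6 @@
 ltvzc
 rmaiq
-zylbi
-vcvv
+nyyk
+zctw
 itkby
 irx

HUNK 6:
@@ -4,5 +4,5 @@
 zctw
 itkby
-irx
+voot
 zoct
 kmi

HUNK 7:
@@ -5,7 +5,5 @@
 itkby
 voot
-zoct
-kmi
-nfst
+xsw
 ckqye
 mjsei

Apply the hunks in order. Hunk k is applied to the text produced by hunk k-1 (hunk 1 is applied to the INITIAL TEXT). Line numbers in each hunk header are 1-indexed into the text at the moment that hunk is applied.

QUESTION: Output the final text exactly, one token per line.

Answer: ltvzc
rmaiq
nyyk
zctw
itkby
voot
xsw
ckqye
mjsei
mamgk
jdmz

Derivation:
Hunk 1: at line 3 remove [lex] add [hfs,irx] -> 10 lines: ltvzc rmaiq zylbi hfs irx igih ckqye mjsei mamgk jdmz
Hunk 2: at line 2 remove [hfs] add [vcvv,itkby] -> 11 lines: ltvzc rmaiq zylbi vcvv itkby irx igih ckqye mjsei mamgk jdmz
Hunk 3: at line 6 remove [igih] add [aglv,iigf] -> 12 lines: ltvzc rmaiq zylbi vcvv itkby irx aglv iigf ckqye mjsei mamgk jdmz
Hunk 4: at line 6 remove [aglv,iigf] add [zoct,kmi,nfst] -> 13 lines: ltvzc rmaiq zylbi vcvv itkby irx zoct kmi nfst ckqye mjsei mamgk jdmz
Hunk 5: at line 1 remove [zylbi,vcvv] add [nyyk,zctw] -> 13 lines: ltvzc rmaiq nyyk zctw itkby irx zoct kmi nfst ckqye mjsei mamgk jdmz
Hunk 6: at line 4 remove [irx] add [voot] -> 13 lines: ltvzc rmaiq nyyk zctw itkby voot zoct kmi nfst ckqye mjsei mamgk jdmz
Hunk 7: at line 5 remove [zoct,kmi,nfst] add [xsw] -> 11 lines: ltvzc rmaiq nyyk zctw itkby voot xsw ckqye mjsei mamgk jdmz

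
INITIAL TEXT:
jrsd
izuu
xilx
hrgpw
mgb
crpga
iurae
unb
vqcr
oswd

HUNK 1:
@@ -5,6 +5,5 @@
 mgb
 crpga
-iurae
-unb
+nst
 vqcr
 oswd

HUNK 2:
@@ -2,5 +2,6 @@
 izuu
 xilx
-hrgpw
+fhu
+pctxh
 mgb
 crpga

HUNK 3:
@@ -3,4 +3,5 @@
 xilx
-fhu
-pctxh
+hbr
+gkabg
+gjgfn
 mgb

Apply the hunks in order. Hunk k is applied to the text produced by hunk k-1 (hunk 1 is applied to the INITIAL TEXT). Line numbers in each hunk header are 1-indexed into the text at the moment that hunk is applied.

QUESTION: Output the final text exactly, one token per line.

Hunk 1: at line 5 remove [iurae,unb] add [nst] -> 9 lines: jrsd izuu xilx hrgpw mgb crpga nst vqcr oswd
Hunk 2: at line 2 remove [hrgpw] add [fhu,pctxh] -> 10 lines: jrsd izuu xilx fhu pctxh mgb crpga nst vqcr oswd
Hunk 3: at line 3 remove [fhu,pctxh] add [hbr,gkabg,gjgfn] -> 11 lines: jrsd izuu xilx hbr gkabg gjgfn mgb crpga nst vqcr oswd

Answer: jrsd
izuu
xilx
hbr
gkabg
gjgfn
mgb
crpga
nst
vqcr
oswd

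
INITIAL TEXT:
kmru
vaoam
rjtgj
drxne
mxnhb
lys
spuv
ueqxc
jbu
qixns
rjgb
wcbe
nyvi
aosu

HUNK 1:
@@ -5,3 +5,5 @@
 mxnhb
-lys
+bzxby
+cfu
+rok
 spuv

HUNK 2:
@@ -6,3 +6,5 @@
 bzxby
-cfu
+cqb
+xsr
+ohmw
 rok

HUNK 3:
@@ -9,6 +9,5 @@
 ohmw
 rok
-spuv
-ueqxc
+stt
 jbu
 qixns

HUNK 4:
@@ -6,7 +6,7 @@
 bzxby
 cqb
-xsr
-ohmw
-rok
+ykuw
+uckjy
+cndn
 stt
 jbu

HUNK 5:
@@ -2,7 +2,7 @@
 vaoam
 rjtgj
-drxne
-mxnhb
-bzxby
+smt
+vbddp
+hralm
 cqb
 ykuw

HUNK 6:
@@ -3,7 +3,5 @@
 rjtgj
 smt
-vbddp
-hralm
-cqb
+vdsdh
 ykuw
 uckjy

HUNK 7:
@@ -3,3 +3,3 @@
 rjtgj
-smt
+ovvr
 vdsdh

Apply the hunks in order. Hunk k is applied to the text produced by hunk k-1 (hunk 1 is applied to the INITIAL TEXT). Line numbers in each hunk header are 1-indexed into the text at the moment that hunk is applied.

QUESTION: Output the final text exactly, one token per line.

Hunk 1: at line 5 remove [lys] add [bzxby,cfu,rok] -> 16 lines: kmru vaoam rjtgj drxne mxnhb bzxby cfu rok spuv ueqxc jbu qixns rjgb wcbe nyvi aosu
Hunk 2: at line 6 remove [cfu] add [cqb,xsr,ohmw] -> 18 lines: kmru vaoam rjtgj drxne mxnhb bzxby cqb xsr ohmw rok spuv ueqxc jbu qixns rjgb wcbe nyvi aosu
Hunk 3: at line 9 remove [spuv,ueqxc] add [stt] -> 17 lines: kmru vaoam rjtgj drxne mxnhb bzxby cqb xsr ohmw rok stt jbu qixns rjgb wcbe nyvi aosu
Hunk 4: at line 6 remove [xsr,ohmw,rok] add [ykuw,uckjy,cndn] -> 17 lines: kmru vaoam rjtgj drxne mxnhb bzxby cqb ykuw uckjy cndn stt jbu qixns rjgb wcbe nyvi aosu
Hunk 5: at line 2 remove [drxne,mxnhb,bzxby] add [smt,vbddp,hralm] -> 17 lines: kmru vaoam rjtgj smt vbddp hralm cqb ykuw uckjy cndn stt jbu qixns rjgb wcbe nyvi aosu
Hunk 6: at line 3 remove [vbddp,hralm,cqb] add [vdsdh] -> 15 lines: kmru vaoam rjtgj smt vdsdh ykuw uckjy cndn stt jbu qixns rjgb wcbe nyvi aosu
Hunk 7: at line 3 remove [smt] add [ovvr] -> 15 lines: kmru vaoam rjtgj ovvr vdsdh ykuw uckjy cndn stt jbu qixns rjgb wcbe nyvi aosu

Answer: kmru
vaoam
rjtgj
ovvr
vdsdh
ykuw
uckjy
cndn
stt
jbu
qixns
rjgb
wcbe
nyvi
aosu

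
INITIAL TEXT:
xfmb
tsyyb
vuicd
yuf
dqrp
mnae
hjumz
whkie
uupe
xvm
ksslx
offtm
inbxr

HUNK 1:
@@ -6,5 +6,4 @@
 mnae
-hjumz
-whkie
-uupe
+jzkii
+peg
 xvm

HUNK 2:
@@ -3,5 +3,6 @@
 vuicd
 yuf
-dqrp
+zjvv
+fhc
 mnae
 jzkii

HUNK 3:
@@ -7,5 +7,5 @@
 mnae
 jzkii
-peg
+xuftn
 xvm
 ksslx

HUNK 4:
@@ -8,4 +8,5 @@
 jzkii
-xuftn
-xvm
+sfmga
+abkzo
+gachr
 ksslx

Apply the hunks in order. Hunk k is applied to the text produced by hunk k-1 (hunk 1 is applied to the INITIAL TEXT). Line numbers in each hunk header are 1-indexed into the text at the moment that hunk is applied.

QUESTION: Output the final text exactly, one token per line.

Hunk 1: at line 6 remove [hjumz,whkie,uupe] add [jzkii,peg] -> 12 lines: xfmb tsyyb vuicd yuf dqrp mnae jzkii peg xvm ksslx offtm inbxr
Hunk 2: at line 3 remove [dqrp] add [zjvv,fhc] -> 13 lines: xfmb tsyyb vuicd yuf zjvv fhc mnae jzkii peg xvm ksslx offtm inbxr
Hunk 3: at line 7 remove [peg] add [xuftn] -> 13 lines: xfmb tsyyb vuicd yuf zjvv fhc mnae jzkii xuftn xvm ksslx offtm inbxr
Hunk 4: at line 8 remove [xuftn,xvm] add [sfmga,abkzo,gachr] -> 14 lines: xfmb tsyyb vuicd yuf zjvv fhc mnae jzkii sfmga abkzo gachr ksslx offtm inbxr

Answer: xfmb
tsyyb
vuicd
yuf
zjvv
fhc
mnae
jzkii
sfmga
abkzo
gachr
ksslx
offtm
inbxr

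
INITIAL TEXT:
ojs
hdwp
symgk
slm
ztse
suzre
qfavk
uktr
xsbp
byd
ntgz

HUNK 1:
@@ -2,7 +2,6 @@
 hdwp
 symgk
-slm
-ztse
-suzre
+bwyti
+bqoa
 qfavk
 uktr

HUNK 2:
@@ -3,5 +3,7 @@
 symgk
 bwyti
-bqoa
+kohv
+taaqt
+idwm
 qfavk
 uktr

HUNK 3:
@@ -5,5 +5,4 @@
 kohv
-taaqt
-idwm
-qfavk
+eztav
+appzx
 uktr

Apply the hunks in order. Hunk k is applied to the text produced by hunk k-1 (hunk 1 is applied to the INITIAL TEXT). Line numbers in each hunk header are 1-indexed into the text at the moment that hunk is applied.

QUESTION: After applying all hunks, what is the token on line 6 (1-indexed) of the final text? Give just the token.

Answer: eztav

Derivation:
Hunk 1: at line 2 remove [slm,ztse,suzre] add [bwyti,bqoa] -> 10 lines: ojs hdwp symgk bwyti bqoa qfavk uktr xsbp byd ntgz
Hunk 2: at line 3 remove [bqoa] add [kohv,taaqt,idwm] -> 12 lines: ojs hdwp symgk bwyti kohv taaqt idwm qfavk uktr xsbp byd ntgz
Hunk 3: at line 5 remove [taaqt,idwm,qfavk] add [eztav,appzx] -> 11 lines: ojs hdwp symgk bwyti kohv eztav appzx uktr xsbp byd ntgz
Final line 6: eztav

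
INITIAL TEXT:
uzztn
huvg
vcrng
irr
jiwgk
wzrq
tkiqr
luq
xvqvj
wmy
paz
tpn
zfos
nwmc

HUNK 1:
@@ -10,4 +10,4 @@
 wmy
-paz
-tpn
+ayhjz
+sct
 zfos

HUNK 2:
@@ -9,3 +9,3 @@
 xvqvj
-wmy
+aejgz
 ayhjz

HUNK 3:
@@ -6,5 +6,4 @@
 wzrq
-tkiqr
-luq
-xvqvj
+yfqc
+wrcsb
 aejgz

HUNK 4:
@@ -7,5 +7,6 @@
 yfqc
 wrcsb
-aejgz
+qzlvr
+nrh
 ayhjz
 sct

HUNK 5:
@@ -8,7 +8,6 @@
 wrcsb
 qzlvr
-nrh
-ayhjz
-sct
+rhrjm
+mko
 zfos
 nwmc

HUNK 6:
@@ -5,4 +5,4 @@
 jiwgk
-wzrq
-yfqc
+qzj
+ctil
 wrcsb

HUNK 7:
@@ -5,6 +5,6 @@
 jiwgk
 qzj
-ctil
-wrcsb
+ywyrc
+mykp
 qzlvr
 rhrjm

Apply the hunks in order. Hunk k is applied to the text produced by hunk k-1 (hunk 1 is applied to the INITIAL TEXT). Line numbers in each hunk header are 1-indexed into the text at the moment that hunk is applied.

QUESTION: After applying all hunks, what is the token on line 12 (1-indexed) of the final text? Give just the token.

Answer: zfos

Derivation:
Hunk 1: at line 10 remove [paz,tpn] add [ayhjz,sct] -> 14 lines: uzztn huvg vcrng irr jiwgk wzrq tkiqr luq xvqvj wmy ayhjz sct zfos nwmc
Hunk 2: at line 9 remove [wmy] add [aejgz] -> 14 lines: uzztn huvg vcrng irr jiwgk wzrq tkiqr luq xvqvj aejgz ayhjz sct zfos nwmc
Hunk 3: at line 6 remove [tkiqr,luq,xvqvj] add [yfqc,wrcsb] -> 13 lines: uzztn huvg vcrng irr jiwgk wzrq yfqc wrcsb aejgz ayhjz sct zfos nwmc
Hunk 4: at line 7 remove [aejgz] add [qzlvr,nrh] -> 14 lines: uzztn huvg vcrng irr jiwgk wzrq yfqc wrcsb qzlvr nrh ayhjz sct zfos nwmc
Hunk 5: at line 8 remove [nrh,ayhjz,sct] add [rhrjm,mko] -> 13 lines: uzztn huvg vcrng irr jiwgk wzrq yfqc wrcsb qzlvr rhrjm mko zfos nwmc
Hunk 6: at line 5 remove [wzrq,yfqc] add [qzj,ctil] -> 13 lines: uzztn huvg vcrng irr jiwgk qzj ctil wrcsb qzlvr rhrjm mko zfos nwmc
Hunk 7: at line 5 remove [ctil,wrcsb] add [ywyrc,mykp] -> 13 lines: uzztn huvg vcrng irr jiwgk qzj ywyrc mykp qzlvr rhrjm mko zfos nwmc
Final line 12: zfos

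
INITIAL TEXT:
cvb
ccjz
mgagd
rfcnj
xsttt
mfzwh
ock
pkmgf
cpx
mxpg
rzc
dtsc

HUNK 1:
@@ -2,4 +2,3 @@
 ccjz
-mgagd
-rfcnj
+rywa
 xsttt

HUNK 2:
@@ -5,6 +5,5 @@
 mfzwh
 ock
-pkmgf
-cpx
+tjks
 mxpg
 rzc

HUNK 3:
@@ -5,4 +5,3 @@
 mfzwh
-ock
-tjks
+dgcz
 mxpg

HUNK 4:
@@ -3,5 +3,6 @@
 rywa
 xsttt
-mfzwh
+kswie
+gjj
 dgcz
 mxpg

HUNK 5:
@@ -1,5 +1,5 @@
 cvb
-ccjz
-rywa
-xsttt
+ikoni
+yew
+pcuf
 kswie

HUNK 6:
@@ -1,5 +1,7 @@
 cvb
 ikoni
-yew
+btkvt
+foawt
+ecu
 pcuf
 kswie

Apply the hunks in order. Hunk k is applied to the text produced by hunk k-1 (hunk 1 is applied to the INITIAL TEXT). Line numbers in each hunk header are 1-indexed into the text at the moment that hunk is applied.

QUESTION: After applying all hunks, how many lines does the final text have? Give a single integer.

Answer: 12

Derivation:
Hunk 1: at line 2 remove [mgagd,rfcnj] add [rywa] -> 11 lines: cvb ccjz rywa xsttt mfzwh ock pkmgf cpx mxpg rzc dtsc
Hunk 2: at line 5 remove [pkmgf,cpx] add [tjks] -> 10 lines: cvb ccjz rywa xsttt mfzwh ock tjks mxpg rzc dtsc
Hunk 3: at line 5 remove [ock,tjks] add [dgcz] -> 9 lines: cvb ccjz rywa xsttt mfzwh dgcz mxpg rzc dtsc
Hunk 4: at line 3 remove [mfzwh] add [kswie,gjj] -> 10 lines: cvb ccjz rywa xsttt kswie gjj dgcz mxpg rzc dtsc
Hunk 5: at line 1 remove [ccjz,rywa,xsttt] add [ikoni,yew,pcuf] -> 10 lines: cvb ikoni yew pcuf kswie gjj dgcz mxpg rzc dtsc
Hunk 6: at line 1 remove [yew] add [btkvt,foawt,ecu] -> 12 lines: cvb ikoni btkvt foawt ecu pcuf kswie gjj dgcz mxpg rzc dtsc
Final line count: 12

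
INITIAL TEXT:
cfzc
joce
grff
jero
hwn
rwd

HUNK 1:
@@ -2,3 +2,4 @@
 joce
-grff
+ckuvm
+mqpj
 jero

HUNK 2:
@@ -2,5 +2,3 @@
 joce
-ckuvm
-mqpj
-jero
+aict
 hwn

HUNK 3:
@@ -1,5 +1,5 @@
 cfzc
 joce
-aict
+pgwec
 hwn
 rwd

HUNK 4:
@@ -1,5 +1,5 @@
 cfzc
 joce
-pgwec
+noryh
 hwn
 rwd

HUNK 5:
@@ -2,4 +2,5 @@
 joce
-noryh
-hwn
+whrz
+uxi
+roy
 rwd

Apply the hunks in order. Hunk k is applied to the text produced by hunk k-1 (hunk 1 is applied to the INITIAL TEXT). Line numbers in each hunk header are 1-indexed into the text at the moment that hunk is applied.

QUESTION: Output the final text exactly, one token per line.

Hunk 1: at line 2 remove [grff] add [ckuvm,mqpj] -> 7 lines: cfzc joce ckuvm mqpj jero hwn rwd
Hunk 2: at line 2 remove [ckuvm,mqpj,jero] add [aict] -> 5 lines: cfzc joce aict hwn rwd
Hunk 3: at line 1 remove [aict] add [pgwec] -> 5 lines: cfzc joce pgwec hwn rwd
Hunk 4: at line 1 remove [pgwec] add [noryh] -> 5 lines: cfzc joce noryh hwn rwd
Hunk 5: at line 2 remove [noryh,hwn] add [whrz,uxi,roy] -> 6 lines: cfzc joce whrz uxi roy rwd

Answer: cfzc
joce
whrz
uxi
roy
rwd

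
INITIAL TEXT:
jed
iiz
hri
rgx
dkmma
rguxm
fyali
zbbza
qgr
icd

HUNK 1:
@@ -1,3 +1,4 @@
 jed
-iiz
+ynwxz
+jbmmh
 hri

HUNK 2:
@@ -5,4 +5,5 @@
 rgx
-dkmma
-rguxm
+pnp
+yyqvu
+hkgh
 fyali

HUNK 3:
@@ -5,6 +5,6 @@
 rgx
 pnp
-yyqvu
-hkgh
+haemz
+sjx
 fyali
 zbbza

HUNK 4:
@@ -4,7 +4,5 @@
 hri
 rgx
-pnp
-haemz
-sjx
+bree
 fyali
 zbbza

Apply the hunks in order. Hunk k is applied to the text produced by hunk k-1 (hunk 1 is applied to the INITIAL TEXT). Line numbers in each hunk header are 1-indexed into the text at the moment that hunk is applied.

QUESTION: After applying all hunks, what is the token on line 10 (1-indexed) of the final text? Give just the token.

Hunk 1: at line 1 remove [iiz] add [ynwxz,jbmmh] -> 11 lines: jed ynwxz jbmmh hri rgx dkmma rguxm fyali zbbza qgr icd
Hunk 2: at line 5 remove [dkmma,rguxm] add [pnp,yyqvu,hkgh] -> 12 lines: jed ynwxz jbmmh hri rgx pnp yyqvu hkgh fyali zbbza qgr icd
Hunk 3: at line 5 remove [yyqvu,hkgh] add [haemz,sjx] -> 12 lines: jed ynwxz jbmmh hri rgx pnp haemz sjx fyali zbbza qgr icd
Hunk 4: at line 4 remove [pnp,haemz,sjx] add [bree] -> 10 lines: jed ynwxz jbmmh hri rgx bree fyali zbbza qgr icd
Final line 10: icd

Answer: icd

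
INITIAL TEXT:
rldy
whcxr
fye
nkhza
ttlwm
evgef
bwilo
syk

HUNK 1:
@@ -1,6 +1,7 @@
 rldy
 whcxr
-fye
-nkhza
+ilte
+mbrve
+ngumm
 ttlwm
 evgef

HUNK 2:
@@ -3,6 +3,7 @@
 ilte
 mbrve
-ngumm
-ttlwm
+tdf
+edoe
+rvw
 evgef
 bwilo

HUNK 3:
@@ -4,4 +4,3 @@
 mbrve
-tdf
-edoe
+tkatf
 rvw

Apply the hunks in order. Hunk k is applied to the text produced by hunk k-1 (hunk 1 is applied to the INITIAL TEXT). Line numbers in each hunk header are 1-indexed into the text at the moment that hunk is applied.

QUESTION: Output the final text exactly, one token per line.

Answer: rldy
whcxr
ilte
mbrve
tkatf
rvw
evgef
bwilo
syk

Derivation:
Hunk 1: at line 1 remove [fye,nkhza] add [ilte,mbrve,ngumm] -> 9 lines: rldy whcxr ilte mbrve ngumm ttlwm evgef bwilo syk
Hunk 2: at line 3 remove [ngumm,ttlwm] add [tdf,edoe,rvw] -> 10 lines: rldy whcxr ilte mbrve tdf edoe rvw evgef bwilo syk
Hunk 3: at line 4 remove [tdf,edoe] add [tkatf] -> 9 lines: rldy whcxr ilte mbrve tkatf rvw evgef bwilo syk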